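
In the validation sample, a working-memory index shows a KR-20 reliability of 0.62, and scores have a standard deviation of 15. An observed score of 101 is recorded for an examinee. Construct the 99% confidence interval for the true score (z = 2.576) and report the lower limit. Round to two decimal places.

77.18

SEM = 15.000·√(1 − 0.620) ≈ 9.247
2.576 · SEM ≈ 23.819
Lower limit = 101 − 23.819 ≈ 77.181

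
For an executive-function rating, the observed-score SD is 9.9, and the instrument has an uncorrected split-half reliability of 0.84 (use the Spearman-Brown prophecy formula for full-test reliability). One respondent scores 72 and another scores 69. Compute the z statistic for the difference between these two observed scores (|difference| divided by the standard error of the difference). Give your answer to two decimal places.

0.73

Spearman-Brown: r = 2(0.84) / (1 + 0.84) = 1.6800 / 1.8400 ≈ 0.9130
SEM = 9.9000 * √(1 − 0.9130) = 9.9000 * √0.0870 ≈ 9.9000 * 0.2949 ≈ 2.9194
Standard error of the difference = 2.9194·√2 ≈ 4.1286
z = |72 − 69| / 4.1286 = 3 / 4.1286 ≈ 0.7266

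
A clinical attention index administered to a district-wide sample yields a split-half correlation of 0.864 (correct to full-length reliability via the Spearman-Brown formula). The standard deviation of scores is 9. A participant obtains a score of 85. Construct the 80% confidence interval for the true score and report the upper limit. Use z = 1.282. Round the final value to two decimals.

88.12

r_full = 2·0.864 / (1 + 0.864) ≈ 0.927
SEM = 9.000 * √(1 − 0.927) = 9.000 * √0.073 ≈ 9.000 * 0.270 ≈ 2.431
Half-width = 1.282*2.431 ≈ 3.117
Upper bound: 85 + 3.117 = 88.117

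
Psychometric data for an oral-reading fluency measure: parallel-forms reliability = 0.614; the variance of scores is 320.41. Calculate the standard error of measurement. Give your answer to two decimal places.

SD = √320.41 ≈ 17.9000
SEM = 17.9000 * √(1 − 0.6140) = 17.9000 * √0.3860 ≈ 17.9000 * 0.6213 ≈ 11.1211

11.12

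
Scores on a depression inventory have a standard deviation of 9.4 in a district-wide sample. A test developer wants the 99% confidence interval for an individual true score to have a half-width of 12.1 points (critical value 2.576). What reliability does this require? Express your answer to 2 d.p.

0.75

Required SEM = 12.1 / 2.576 ≈ 4.6972
r = 1 − (4.6972/9.4)² ≈ 1 − 0.2497 ≈ 0.7503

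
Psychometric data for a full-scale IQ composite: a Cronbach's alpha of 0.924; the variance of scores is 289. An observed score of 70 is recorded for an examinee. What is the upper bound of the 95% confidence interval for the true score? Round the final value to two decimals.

79.19

SD = √289 = 17.0000
SEM = 17.0000 * √(1 − 0.9240) = 17.0000 * √0.0760 ≈ 17.0000 * 0.2757 ≈ 4.6866
Half-width = 1.96*4.6866 ≈ 9.1857
Upper limit = 70 + 9.1857 ≈ 79.1857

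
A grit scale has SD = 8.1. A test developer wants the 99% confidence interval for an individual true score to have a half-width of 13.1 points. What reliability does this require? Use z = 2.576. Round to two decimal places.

0.61

Required SEM = 13.1 / 2.576 ≃ 5.0854
Required reliability = 1 − (SEM/SD)² = 1 − 0.3942 ≃ 0.6058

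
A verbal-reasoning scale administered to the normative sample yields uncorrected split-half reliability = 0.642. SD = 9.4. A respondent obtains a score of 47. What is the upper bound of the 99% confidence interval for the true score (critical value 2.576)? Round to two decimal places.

58.31

Full-length reliability (Spearman-Brown) = 2(0.642)/(1+0.642) ≈ 0.7820
The standard error of measurement is 9.4000×√(1 − 0.7820) ≈ 9.4000×0.4669 ≈ 4.3892.
Half-width = 2.576×4.3892 ≈ 11.3065
Upper bound: 47 + 11.3065 = 58.3065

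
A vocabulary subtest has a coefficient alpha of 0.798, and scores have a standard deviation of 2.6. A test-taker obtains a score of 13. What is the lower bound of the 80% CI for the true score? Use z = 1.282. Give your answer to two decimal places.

SEM = 2.60000*√(1 − 0.79800) ≈ 1.16855
Margin = 1.282 * 1.16855 ≈ 1.49809
Lower bound: 13 − 1.49809 = 11.50191

11.50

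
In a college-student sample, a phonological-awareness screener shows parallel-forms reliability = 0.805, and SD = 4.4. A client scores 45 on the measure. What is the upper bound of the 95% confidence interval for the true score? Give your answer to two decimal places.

48.81

SEM = 4.4000 * √(1 − 0.8050) = 4.4000 * √0.1950 ≃ 4.4000 * 0.4416 ≃ 1.9430
1.96 * SEM ≃ 3.8083
Upper limit = 45 + 3.8083 ≃ 48.8083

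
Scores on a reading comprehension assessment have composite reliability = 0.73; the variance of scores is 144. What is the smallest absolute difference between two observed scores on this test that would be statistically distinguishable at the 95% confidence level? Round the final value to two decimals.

17.28

SD = √144 = 12.000
SEM = 12.000·√(1 − 0.730) ≈ 6.235
Standard error of the difference = 6.235·√2 ≈ 8.818
Minimum reliable difference = 1.96 · SE_diff ≈ 1.96 · 8.818 ≈ 17.284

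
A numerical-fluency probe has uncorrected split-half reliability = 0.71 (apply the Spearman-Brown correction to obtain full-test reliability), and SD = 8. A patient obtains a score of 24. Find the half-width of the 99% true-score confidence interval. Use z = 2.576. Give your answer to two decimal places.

r_full = 2·0.71 / (1 + 0.71) ≃ 0.830
SEM = 8.000 * √(1 − 0.830) = 8.000 * √0.170 ≃ 8.000 * 0.412 ≃ 3.295
Margin = 2.576 * 3.295 ≃ 8.487

8.49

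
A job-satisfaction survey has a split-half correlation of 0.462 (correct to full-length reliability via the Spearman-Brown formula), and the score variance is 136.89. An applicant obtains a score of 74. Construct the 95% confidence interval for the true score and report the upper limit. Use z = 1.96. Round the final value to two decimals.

SD = √136.89 ≈ 11.7000
Spearman-Brown: r = 2(0.462) / (1 + 0.462) = 0.9240 / 1.4620 ≈ 0.6320
SEM = 11.7000 · √(1 − 0.6320) = 11.7000 · √0.3680 ≈ 11.7000 · 0.6066 ≈ 7.0975
1.96 · SEM ≈ 13.9110
Upper bound: 74 + 13.9110 = 87.9110

87.91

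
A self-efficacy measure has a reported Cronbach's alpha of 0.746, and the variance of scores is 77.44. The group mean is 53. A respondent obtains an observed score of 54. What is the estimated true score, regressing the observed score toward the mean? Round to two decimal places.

53.75

T̂ = 0.7460(54) + 0.2540(53) ≈ 53.7460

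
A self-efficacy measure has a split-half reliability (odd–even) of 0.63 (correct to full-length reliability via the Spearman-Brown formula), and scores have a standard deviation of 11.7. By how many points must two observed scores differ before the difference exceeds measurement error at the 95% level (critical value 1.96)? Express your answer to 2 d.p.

Spearman-Brown: r = 2(0.63) / (1 + 0.63) = 1.2600 / 1.6300 ≈ 0.7730
SEM = 11.7000×√(1 − 0.7730) ≈ 5.5743
SE_diff = SEM × √2 ≈ 5.5743 × 1.4142 ≈ 7.8833
Smallest detectable difference = 1.96×7.8833 ≈ 15.4513

15.45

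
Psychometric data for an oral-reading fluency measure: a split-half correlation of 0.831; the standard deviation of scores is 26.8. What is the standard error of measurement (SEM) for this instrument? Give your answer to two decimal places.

8.14

r_full = 2·0.831 / (1 + 0.831) ≃ 0.9077
The standard error of measurement is 26.8000*√(1 − 0.9077) ≃ 26.8000*0.3038 ≃ 8.1421.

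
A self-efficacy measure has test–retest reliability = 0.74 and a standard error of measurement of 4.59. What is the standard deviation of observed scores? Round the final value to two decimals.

σ = SEM·(1 − r)^(−1/2) ≈ 4.59*1.961 ≈ 9.002

9.00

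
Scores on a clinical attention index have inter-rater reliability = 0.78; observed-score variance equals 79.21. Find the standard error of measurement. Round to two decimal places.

SD = √79.21 = 8.9000
SEM = 8.9000 · √(1 − 0.7800) = 8.9000 · √0.2200 ≈ 8.9000 · 0.4690 ≈ 4.1745

4.17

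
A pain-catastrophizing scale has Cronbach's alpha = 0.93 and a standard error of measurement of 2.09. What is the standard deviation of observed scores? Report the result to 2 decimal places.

7.90

SD = SEM / √(1 − r) = 2.09 / √0.0700 ≈ 2.09 / 0.2646 ≈ 7.8995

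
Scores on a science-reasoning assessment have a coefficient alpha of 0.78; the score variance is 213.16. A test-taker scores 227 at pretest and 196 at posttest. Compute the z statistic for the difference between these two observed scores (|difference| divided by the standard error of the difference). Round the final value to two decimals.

σ = 213.16^(1/2) = 14.600
SEM = 14.600*√(1 − 0.780) ≈ 6.848
SE_diff = SEM * √2 ≈ 6.848 * 1.414 ≈ 9.685
z = |227 − 196| / 9.685 = 31 / 9.685 ≈ 3.201

3.20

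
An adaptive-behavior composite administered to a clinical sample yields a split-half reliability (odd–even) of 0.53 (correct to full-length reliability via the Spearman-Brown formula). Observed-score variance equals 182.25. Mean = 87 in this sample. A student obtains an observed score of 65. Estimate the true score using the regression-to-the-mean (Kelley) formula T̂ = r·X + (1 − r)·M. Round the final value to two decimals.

r_full = 2·0.53 / (1 + 0.53) ≈ 0.693
T̂ = 0.693(65) + 0.307(87) ≈ 71.758

71.76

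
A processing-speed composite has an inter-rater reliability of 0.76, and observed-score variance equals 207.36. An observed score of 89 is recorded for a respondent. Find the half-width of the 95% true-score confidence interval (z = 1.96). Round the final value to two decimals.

13.83

SD = √207.36 = 14.4000
SEM = 14.4000*√(1 − 0.7600) ≃ 7.0545
Half-width = 1.96*7.0545 ≃ 13.8269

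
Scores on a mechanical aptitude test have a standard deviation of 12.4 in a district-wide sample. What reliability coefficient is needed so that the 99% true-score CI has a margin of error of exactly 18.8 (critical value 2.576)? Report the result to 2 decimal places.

SEM needed = half-width / z = 18.8/2.576 ≃ 7.29814
r = 1 − (7.29814/12.4)² ≃ 1 − 0.34640 ≃ 0.65360

0.65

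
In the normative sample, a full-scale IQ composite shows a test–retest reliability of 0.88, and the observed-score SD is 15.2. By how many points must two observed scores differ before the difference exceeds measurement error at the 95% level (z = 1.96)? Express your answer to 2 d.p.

14.60

SEM = 15.20000×√(1 − 0.88000) ≃ 5.26543
Standard error of the difference = 5.26543·√2 ≃ 7.44645
Minimum reliable difference = 1.96 × SE_diff ≃ 1.96 × 7.44645 ≃ 14.59504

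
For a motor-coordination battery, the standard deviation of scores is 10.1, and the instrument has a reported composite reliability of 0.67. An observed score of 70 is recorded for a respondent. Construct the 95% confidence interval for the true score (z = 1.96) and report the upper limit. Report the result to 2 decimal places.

81.37

SEM = 10.1000 × √(1 − 0.6700) = 10.1000 × √0.3300 ≈ 10.1000 × 0.5745 ≈ 5.8020
Margin = 1.96 × 5.8020 ≈ 11.3719
Upper limit = 70 + 11.3719 ≈ 81.3719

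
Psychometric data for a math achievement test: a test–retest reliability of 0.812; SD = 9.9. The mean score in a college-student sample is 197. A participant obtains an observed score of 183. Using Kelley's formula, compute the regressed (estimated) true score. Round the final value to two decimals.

185.63

T̂ = 0.812(183) + 0.188(197) ≈ 185.632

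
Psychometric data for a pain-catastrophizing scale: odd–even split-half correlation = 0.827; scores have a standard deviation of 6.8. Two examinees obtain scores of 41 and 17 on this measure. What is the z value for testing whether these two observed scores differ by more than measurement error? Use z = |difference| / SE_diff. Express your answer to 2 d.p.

r_full = 2·0.827 / (1 + 0.827) ≃ 0.905
The standard error of measurement is 6.800·√(1 − 0.905) ≃ 6.800·0.308 ≃ 2.092.
SE_diff = √2 · SEM ≃ 2.959
z = |41 − 17| / 2.959 = 24 / 2.959 ≃ 8.110

8.11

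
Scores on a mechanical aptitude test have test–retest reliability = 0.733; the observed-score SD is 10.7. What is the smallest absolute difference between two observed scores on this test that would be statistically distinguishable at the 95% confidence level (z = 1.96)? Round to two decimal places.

SEM = 10.700 × √(1 − 0.733) = 10.700 × √0.267 ≈ 10.700 × 0.517 ≈ 5.529
SE_diff = √2 × SEM ≈ 7.819
Minimum reliable difference = 1.96 × SE_diff ≈ 1.96 × 7.819 ≈ 15.325

15.33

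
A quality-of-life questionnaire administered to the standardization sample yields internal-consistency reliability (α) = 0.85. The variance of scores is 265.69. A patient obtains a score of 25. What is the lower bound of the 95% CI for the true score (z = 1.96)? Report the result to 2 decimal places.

12.63

SD = √265.69 = 16.30000
SEM = 16.30000 × √(1 − 0.85000) = 16.30000 × √0.15000 ≈ 16.30000 × 0.38730 ≈ 6.31296
Half-width = 1.96×6.31296 ≈ 12.37341
Lower bound: 25 − 12.37341 = 12.62659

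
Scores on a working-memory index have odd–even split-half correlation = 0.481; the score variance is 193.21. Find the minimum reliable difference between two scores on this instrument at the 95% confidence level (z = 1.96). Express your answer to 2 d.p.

22.81

SD = √193.21 ≈ 13.900
r_full = 2·0.481 / (1 + 0.481) ≈ 0.650
SEM = 13.900×√(1 − 0.650) ≈ 8.229
SE_diff = SEM × √2 ≈ 8.229 × 1.414 ≈ 11.637
Minimum reliable difference = 1.96 × SE_diff ≈ 1.96 × 11.637 ≈ 22.808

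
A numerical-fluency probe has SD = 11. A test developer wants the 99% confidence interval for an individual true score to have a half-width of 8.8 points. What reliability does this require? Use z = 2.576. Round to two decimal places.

Required SEM = 8.8 / 2.576 ≈ 3.4161
Required reliability = 1 − (SEM/SD)² = 1 − 0.0964 ≈ 0.9036

0.90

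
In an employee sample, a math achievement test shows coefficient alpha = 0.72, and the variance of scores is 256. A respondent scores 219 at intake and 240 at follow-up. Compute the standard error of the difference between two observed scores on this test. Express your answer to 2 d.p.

11.97

σ = 256^(1/2) = 16.000
The standard error of measurement is 16.000*√(1 − 0.720) ≃ 16.000*0.529 ≃ 8.466.
SE_diff = √2 * SEM ≃ 11.973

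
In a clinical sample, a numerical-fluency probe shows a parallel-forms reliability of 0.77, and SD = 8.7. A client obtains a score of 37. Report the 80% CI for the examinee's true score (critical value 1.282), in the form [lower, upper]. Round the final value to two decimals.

SEM = 8.7000 × √(1 − 0.7700) = 8.7000 × √0.2300 ≈ 8.7000 × 0.4796 ≈ 4.1724
Half-width = 1.282×4.1724 ≈ 5.3490
CI = 37 ± 5.3490 → [31.6510, 42.3490]

[31.65, 42.35]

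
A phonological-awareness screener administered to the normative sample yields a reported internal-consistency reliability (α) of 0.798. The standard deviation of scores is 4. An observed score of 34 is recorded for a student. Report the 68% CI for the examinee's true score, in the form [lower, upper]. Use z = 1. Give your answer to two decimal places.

The standard error of measurement is 4.00000×√(1 − 0.79800) ≈ 4.00000×0.44944 ≈ 1.79778.
1 × SEM ≈ 1.79778
68% CI: 34 ± 1.79778 = [32.20222, 35.79778]

[32.20, 35.80]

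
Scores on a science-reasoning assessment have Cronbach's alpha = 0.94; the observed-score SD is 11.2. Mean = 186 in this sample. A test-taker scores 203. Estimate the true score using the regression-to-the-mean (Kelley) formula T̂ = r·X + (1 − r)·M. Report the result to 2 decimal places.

201.98

Estimated true score = 0.9400*203 + (1 − 0.9400)*186 ≃ 201.9800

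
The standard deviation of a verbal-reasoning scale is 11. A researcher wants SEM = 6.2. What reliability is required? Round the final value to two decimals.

0.68

r = 1 − (SEM / SD)² = 1 − (6.2000 / 11)² ≃ 1 − 0.3177 ≃ 0.6823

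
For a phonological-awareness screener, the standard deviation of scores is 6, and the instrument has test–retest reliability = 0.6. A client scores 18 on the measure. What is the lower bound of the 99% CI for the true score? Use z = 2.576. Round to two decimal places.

8.22

The standard error of measurement is 6.0000×√(1 − 0.6000) ≈ 6.0000×0.6325 ≈ 3.7947.
2.576 × SEM ≈ 9.7752
Lower limit = 18 − 9.7752 ≈ 8.2248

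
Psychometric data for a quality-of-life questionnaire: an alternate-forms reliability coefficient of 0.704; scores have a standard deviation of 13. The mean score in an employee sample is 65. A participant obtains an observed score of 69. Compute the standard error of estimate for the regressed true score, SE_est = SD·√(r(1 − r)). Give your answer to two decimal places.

5.93

SE_est = 13.0000·√(0.7040·0.2960) ≈ 5.9344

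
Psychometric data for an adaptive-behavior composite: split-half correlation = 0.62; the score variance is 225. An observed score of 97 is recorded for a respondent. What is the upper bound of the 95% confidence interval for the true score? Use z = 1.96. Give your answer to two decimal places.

111.24

SD = √225 = 15.000
Spearman-Brown: r = 2(0.62) / (1 + 0.62) = 1.240 / 1.620 ≈ 0.765
The standard error of measurement is 15.000·√(1 − 0.765) ≈ 15.000·0.484 ≈ 7.265.
Half-width = 1.96·7.265 ≈ 14.239
Upper bound: 97 + 14.239 = 111.239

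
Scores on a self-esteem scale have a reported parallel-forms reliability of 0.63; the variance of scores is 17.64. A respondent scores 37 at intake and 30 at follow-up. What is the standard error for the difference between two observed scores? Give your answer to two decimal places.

SD = √17.64 = 4.200
SEM = 4.200 × √(1 − 0.630) = 4.200 × √0.370 ≈ 4.200 × 0.608 ≈ 2.555
Standard error of the difference = 2.555·√2 ≈ 3.613

3.61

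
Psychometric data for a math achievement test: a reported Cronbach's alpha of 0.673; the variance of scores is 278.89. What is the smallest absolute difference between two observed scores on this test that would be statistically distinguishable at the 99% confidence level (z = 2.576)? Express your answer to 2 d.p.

34.79

SD = √278.89 ≈ 16.7000
The standard error of measurement is 16.7000*√(1 − 0.6730) ≈ 16.7000*0.5718 ≈ 9.5497.
SE_diff = √2 * SEM ≈ 13.5053
Minimum reliable difference = 2.576 * SE_diff ≈ 2.576 * 13.5053 ≈ 34.7897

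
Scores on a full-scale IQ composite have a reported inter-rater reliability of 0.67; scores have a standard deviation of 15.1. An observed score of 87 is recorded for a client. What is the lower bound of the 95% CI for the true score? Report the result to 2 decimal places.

70.00

The standard error of measurement is 15.1000×√(1 − 0.6700) ≈ 15.1000×0.5745 ≈ 8.6743.
1.96 × SEM ≈ 17.0016
Lower limit = 87 − 17.0016 ≈ 69.9984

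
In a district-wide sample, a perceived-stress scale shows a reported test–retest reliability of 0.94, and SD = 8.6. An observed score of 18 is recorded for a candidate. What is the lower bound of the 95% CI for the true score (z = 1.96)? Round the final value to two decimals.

SEM = 8.60000 * √(1 − 0.94000) = 8.60000 * √0.06000 ≈ 8.60000 * 0.24495 ≈ 2.10656
1.96 * SEM ≈ 4.12886
Lower bound: 18 − 4.12886 = 13.87114

13.87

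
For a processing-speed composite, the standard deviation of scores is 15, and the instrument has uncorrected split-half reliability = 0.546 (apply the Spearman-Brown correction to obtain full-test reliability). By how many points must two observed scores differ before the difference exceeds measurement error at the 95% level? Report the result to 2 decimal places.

22.53

Full-length reliability (Spearman-Brown) = 2(0.546)/(1+0.546) ≈ 0.7063
SEM = 15.0000×√(1 − 0.7063) ≈ 8.1286
Standard error of the difference = 8.1286·√2 ≈ 11.4955
Minimum reliable difference = 1.96 × SE_diff ≈ 1.96 × 11.4955 ≈ 22.5313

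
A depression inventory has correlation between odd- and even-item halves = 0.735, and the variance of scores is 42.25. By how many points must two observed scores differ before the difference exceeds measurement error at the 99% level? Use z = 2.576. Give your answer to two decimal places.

SD = √42.25 ≈ 6.500
Spearman-Brown: r = 2(0.735) / (1 + 0.735) = 1.470 / 1.735 ≈ 0.847
SEM = 6.500×√(1 − 0.847) ≈ 2.540
Standard error of the difference = 2.540·√2 ≈ 3.593
Smallest detectable difference = 2.576×3.593 ≈ 9.254

9.25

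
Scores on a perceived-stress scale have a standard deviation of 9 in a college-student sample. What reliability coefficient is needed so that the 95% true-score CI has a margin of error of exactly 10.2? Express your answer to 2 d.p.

0.67

Required SEM = 10.2 / 1.96 ≈ 5.204
r = 1 − (SEM / SD)² = 1 − (5.204 / 9)² ≈ 1 − 0.334 ≈ 0.666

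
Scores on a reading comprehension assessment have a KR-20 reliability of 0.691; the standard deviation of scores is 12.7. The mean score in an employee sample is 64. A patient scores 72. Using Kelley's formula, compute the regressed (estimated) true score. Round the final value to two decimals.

T̂ = r·X + (1 − r)·M = 0.69100×72 + 0.30900×64 = 49.75200 + 19.77600 ≈ 69.52800

69.53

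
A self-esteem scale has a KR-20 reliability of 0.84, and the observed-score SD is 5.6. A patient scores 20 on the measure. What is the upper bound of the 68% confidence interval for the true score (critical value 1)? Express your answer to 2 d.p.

22.24

SEM = 5.6000*√(1 − 0.8400) ≈ 2.2400
Margin = 1 * 2.2400 ≈ 2.2400
Upper bound: 20 + 2.2400 = 22.2400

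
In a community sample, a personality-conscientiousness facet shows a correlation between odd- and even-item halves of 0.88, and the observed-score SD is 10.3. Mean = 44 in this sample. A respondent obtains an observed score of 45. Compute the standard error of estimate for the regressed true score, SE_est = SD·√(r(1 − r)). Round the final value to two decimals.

2.52

r_full = 2·0.88 / (1 + 0.88) ≈ 0.936
SE_est = 10.300·√[r(1 − r)] ≈ 2.518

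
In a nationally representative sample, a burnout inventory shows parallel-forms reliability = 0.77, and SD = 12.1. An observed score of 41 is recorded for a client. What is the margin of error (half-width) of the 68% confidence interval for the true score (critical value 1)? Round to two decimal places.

5.80

SEM = 12.1000 × √(1 − 0.7700) = 12.1000 × √0.2300 ≈ 12.1000 × 0.4796 ≈ 5.8030
Margin = 1 × 5.8030 ≈ 5.8030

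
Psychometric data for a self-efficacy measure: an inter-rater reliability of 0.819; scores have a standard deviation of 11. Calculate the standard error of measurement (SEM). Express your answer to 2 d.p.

The standard error of measurement is 11.00000·√(1 − 0.81900) ≈ 11.00000·0.42544 ≈ 4.67985.

4.68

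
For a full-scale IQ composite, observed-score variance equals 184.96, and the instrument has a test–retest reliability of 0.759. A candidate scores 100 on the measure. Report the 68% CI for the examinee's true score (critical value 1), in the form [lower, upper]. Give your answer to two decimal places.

SD = √184.96 = 13.60000
SEM = 13.60000 × √(1 − 0.75900) = 13.60000 × √0.24100 ≈ 13.60000 × 0.49092 ≈ 6.67648
1 × SEM ≈ 6.67648
CI = 100 ± 6.67648 → [93.32352, 106.67648]

[93.32, 106.68]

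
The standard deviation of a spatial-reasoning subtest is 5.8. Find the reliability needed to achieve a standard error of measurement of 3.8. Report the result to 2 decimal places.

0.57

r = 1 − (3.80000/5.8)² ≈ 1 − 0.42925 ≈ 0.57075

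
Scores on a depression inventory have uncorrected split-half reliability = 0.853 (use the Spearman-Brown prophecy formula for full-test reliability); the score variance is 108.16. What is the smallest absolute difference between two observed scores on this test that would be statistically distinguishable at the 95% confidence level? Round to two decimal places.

σ = 108.16^(1/2) = 10.400
r_full = 2·0.853 / (1 + 0.853) ≃ 0.921
SEM = 10.400 · √(1 − 0.921) = 10.400 · √0.079 ≃ 10.400 · 0.282 ≃ 2.929
Standard error of the difference = 2.929·√2 ≃ 4.143
Minimum reliable difference = 1.96 · SE_diff ≃ 1.96 · 4.143 ≃ 8.119

8.12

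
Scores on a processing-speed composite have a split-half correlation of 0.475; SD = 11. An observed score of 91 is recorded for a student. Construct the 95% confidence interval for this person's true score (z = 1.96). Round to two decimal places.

[78.14, 103.86]

Spearman-Brown: r = 2(0.475) / (1 + 0.475) = 0.9500 / 1.4750 ≈ 0.6441
The standard error of measurement is 11.0000*√(1 − 0.6441) ≈ 11.0000*0.5966 ≈ 6.5626.
1.96 * SEM ≈ 12.8627
95% CI: 91 ± 12.8627 = [78.1373, 103.8627]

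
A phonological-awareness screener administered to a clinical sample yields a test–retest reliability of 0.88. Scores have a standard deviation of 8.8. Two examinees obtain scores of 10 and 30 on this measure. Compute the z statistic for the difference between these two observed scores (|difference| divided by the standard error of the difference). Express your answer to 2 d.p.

SEM = 8.8000 * √(1 − 0.8800) = 8.8000 * √0.1200 ≈ 8.8000 * 0.3464 ≈ 3.0484
Standard error of the difference = 3.0484·√2 ≈ 4.3111
z = 20 / 4.3111 ≈ 4.6392

4.64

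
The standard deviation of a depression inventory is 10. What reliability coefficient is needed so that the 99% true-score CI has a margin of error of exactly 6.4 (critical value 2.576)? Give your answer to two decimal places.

Required SEM = 6.4 / 2.576 ≃ 2.48447
Required reliability = 1 − (SEM/SD)² = 1 − 0.06173 ≃ 0.93827

0.94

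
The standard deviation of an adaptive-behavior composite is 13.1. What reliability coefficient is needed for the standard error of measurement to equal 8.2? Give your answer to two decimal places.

Required reliability = 1 − (SEM/SD)² = 1 − 0.392 ≈ 0.608

0.61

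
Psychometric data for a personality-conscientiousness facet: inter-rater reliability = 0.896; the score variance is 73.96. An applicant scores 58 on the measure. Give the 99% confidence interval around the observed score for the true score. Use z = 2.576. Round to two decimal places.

σ = 73.96^(1/2) = 8.600
SEM = 8.600*√(1 − 0.896) ≈ 2.773
Half-width = 2.576*2.773 ≈ 7.144
99% CI: 58 ± 7.144 = [50.856, 65.144]

[50.86, 65.14]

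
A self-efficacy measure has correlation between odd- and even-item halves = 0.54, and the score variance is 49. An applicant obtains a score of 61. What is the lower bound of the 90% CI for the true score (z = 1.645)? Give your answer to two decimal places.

SD = √49 ≈ 7.00000
Full-length reliability (Spearman-Brown) = 2(0.54)/(1+0.54) ≈ 0.70130
The standard error of measurement is 7.00000*√(1 − 0.70130) ≈ 7.00000*0.54654 ≈ 3.82575.
1.645 * SEM ≈ 6.29336
Lower bound: 61 − 6.29336 = 54.70664

54.71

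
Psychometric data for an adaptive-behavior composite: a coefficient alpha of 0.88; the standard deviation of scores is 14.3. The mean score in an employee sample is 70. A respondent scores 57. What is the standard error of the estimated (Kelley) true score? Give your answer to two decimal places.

4.65

SE_est = SD × √(r(1 − r)) = 14.300 × √0.106 ≃ 14.300 × 0.325 ≃ 4.647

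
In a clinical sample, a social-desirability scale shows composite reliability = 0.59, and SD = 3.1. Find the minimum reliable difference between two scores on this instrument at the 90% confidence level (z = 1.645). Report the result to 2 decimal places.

4.62

The standard error of measurement is 3.100*√(1 − 0.590) ≃ 3.100*0.640 ≃ 1.985.
Standard error of the difference = 1.985·√2 ≃ 2.807
Minimum reliable difference = 1.645 * SE_diff ≃ 1.645 * 2.807 ≃ 4.618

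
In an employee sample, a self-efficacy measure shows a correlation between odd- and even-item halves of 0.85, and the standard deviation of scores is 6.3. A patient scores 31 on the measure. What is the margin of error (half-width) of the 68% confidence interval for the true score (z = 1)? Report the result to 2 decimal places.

1.79

Spearman-Brown: r = 2(0.85) / (1 + 0.85) = 1.7000 / 1.8500 ≈ 0.9189
SEM = 6.3000 × √(1 − 0.9189) = 6.3000 × √0.0811 ≈ 6.3000 × 0.2847 ≈ 1.7939
1 × SEM ≈ 1.7939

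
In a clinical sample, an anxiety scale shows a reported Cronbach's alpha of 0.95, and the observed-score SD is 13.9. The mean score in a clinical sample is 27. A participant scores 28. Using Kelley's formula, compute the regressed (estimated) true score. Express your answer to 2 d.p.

Estimated true score = 0.950·28 + (1 − 0.950)·27 ≃ 27.950

27.95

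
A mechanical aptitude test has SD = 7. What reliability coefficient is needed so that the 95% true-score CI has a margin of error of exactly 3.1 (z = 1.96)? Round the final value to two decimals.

Required SEM = 3.1 / 1.96 ≈ 1.582
r = 1 − (1.582/7)² ≈ 1 − 0.051 ≈ 0.949

0.95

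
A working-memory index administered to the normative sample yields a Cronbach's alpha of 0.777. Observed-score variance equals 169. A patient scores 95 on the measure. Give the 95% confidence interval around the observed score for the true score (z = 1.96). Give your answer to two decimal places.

[82.97, 107.03]

SD = √169 = 13.000
The standard error of measurement is 13.000·√(1 − 0.777) ≈ 13.000·0.472 ≈ 6.139.
Margin = 1.96 · 6.139 ≈ 12.032
CI = 95 ± 12.032 → [82.968, 107.032]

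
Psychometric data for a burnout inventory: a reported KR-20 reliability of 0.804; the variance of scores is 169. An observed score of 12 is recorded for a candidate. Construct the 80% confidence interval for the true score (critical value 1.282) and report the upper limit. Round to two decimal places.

19.38

σ = 169^(1/2) = 13.00000
The standard error of measurement is 13.00000×√(1 − 0.80400) ≃ 13.00000×0.44272 ≃ 5.75535.
Half-width = 1.282×5.75535 ≃ 7.37835
Upper bound: 12 + 7.37835 = 19.37835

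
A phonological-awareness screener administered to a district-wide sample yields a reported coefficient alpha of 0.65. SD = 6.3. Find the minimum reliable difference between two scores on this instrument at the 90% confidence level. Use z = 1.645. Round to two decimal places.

8.67

SEM = 6.30000 × √(1 − 0.65000) = 6.30000 × √0.35000 ≈ 6.30000 × 0.59161 ≈ 3.72713
SE_diff = √2 × SEM ≈ 5.27096
Smallest detectable difference = 1.645×5.27096 ≈ 8.67073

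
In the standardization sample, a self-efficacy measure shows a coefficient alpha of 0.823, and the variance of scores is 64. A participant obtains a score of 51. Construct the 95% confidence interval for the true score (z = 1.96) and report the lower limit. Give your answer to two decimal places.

44.40

SD = √64 = 8.0000
The standard error of measurement is 8.0000·√(1 − 0.8230) ≈ 8.0000·0.4207 ≈ 3.3657.
Margin = 1.96 · 3.3657 ≈ 6.5968
Lower bound: 51 − 6.5968 = 44.4032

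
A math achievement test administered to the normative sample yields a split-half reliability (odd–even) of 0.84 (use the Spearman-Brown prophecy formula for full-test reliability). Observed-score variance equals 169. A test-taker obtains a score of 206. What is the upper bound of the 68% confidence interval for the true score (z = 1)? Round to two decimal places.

σ = 169^(1/2) = 13.0000
Spearman-Brown: r = 2(0.84) / (1 + 0.84) = 1.6800 / 1.8400 ≈ 0.9130
SEM = 13.0000 * √(1 − 0.9130) = 13.0000 * √0.0870 ≈ 13.0000 * 0.2949 ≈ 3.8335
1 * SEM ≈ 3.8335
Upper limit = 206 + 3.8335 ≈ 209.8335

209.83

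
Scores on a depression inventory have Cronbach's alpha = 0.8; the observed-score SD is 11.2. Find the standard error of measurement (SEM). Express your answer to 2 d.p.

5.01

SEM = 11.20000 × √(1 − 0.80000) = 11.20000 × √0.20000 ≈ 11.20000 × 0.44721 ≈ 5.00879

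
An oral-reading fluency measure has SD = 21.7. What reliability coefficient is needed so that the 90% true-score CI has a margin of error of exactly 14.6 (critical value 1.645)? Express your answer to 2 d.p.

0.83

SEM needed = half-width / z = 14.6/1.645 ≈ 8.8754
Required reliability = 1 − (SEM/SD)² = 1 − 0.1673 ≈ 0.8327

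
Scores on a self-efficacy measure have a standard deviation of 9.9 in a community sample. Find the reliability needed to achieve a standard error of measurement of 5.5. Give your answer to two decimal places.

0.69

r = 1 − (SEM / SD)² = 1 − (5.5000 / 9.9)² ≈ 1 − 0.3086 ≈ 0.6914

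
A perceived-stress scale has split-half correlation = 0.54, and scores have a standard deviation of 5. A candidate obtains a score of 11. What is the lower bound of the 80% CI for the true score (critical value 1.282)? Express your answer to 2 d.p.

Spearman-Brown: r = 2(0.54) / (1 + 0.54) = 1.080 / 1.540 ≈ 0.701
The standard error of measurement is 5.000·√(1 − 0.701) ≈ 5.000·0.547 ≈ 2.733.
Margin = 1.282 · 2.733 ≈ 3.503
Lower limit = 11 − 3.503 ≈ 7.497

7.50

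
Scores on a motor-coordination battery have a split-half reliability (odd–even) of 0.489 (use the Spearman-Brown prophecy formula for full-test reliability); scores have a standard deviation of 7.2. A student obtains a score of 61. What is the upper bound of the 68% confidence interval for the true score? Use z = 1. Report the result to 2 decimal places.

Spearman-Brown: r = 2(0.489) / (1 + 0.489) = 0.978 / 1.489 ≈ 0.657
The standard error of measurement is 7.200*√(1 − 0.657) ≈ 7.200*0.586 ≈ 4.218.
Margin = 1 * 4.218 ≈ 4.218
Upper bound: 61 + 4.218 = 65.218

65.22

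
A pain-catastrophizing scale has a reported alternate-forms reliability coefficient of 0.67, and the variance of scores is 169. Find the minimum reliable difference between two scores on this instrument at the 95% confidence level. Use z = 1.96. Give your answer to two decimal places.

20.70

σ = 169^(1/2) = 13.0000
SEM = 13.0000*√(1 − 0.6700) ≃ 7.4679
Standard error of the difference = 7.4679·√2 ≃ 10.5612
Smallest detectable difference = 1.96*10.5612 ≃ 20.7000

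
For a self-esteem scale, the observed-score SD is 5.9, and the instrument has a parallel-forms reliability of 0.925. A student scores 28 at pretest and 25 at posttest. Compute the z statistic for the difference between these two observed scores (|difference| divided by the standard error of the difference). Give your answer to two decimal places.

SEM = 5.9000 * √(1 − 0.9250) = 5.9000 * √0.0750 ≃ 5.9000 * 0.2739 ≃ 1.6158
SE_diff = SEM * √2 ≃ 1.6158 * 1.4142 ≃ 2.2851
z = |28 − 25| / 2.2851 = 3 / 2.2851 ≃ 1.3129

1.31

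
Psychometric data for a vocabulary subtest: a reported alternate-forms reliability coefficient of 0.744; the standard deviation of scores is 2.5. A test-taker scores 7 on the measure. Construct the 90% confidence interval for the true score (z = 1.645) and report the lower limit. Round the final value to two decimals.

4.92

SEM = 2.5000 · √(1 − 0.7440) = 2.5000 · √0.2560 ≈ 2.5000 · 0.5060 ≈ 1.2649
Half-width = 1.645·1.2649 ≈ 2.0808
Lower bound: 7 − 2.0808 = 4.9192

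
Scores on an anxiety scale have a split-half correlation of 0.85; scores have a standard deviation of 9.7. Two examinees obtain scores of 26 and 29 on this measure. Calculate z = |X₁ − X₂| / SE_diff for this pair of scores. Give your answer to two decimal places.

Spearman-Brown: r = 2(0.85) / (1 + 0.85) = 1.700 / 1.850 ≈ 0.919
The standard error of measurement is 9.700*√(1 − 0.919) ≈ 9.700*0.285 ≈ 2.762.
SE_diff = √2 * SEM ≈ 3.906
z = |26 − 29| / 3.906 = 3 / 3.906 ≈ 0.768

0.77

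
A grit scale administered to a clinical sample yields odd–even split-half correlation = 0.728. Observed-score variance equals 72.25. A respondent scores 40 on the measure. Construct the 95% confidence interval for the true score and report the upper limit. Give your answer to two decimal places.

46.61

SD = √72.25 = 8.5000
r_full = 2·0.728 / (1 + 0.728) ≈ 0.8426
SEM = 8.5000 * √(1 − 0.8426) = 8.5000 * √0.1574 ≈ 8.5000 * 0.3967 ≈ 3.3723
Margin = 1.96 * 3.3723 ≈ 6.6098
Upper bound: 40 + 6.6098 = 46.6098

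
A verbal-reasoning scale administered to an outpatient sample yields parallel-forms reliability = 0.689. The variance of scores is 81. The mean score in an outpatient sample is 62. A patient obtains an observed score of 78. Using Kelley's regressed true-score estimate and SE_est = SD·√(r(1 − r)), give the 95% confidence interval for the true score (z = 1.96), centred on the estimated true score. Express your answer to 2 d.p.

[64.86, 81.19]

SD = √81 ≈ 9.000
T̂ = 0.689(78) + 0.311(62) ≈ 73.024
SE_est = SD * √(r(1 − r)) = 9.000 * √0.214 ≈ 9.000 * 0.463 ≈ 4.166
CI = 73.024 ± 1.96 * 4.166 → [64.858, 81.190]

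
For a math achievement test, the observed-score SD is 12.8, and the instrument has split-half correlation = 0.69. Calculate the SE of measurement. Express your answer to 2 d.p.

r_full = 2·0.69 / (1 + 0.69) ≈ 0.817
SEM = 12.800*√(1 − 0.817) ≈ 5.482

5.48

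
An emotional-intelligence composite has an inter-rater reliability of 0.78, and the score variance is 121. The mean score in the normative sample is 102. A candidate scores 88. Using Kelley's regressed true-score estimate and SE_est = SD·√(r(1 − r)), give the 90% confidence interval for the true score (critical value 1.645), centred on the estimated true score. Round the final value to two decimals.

[83.58, 98.58]

SD = √121 = 11.00000
T̂ = 0.78000(88) + 0.22000(102) ≃ 91.08000
SE_est = 11.00000×√(0.78000×0.22000) ≃ 4.55671
90% CI: 91.08000 ± 7.49579 ≃ (83.58421, 98.57579)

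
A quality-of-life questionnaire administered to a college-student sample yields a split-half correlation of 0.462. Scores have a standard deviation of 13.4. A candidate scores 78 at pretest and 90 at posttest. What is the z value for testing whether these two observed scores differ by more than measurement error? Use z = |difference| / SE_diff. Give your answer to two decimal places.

1.04

Spearman-Brown: r = 2(0.462) / (1 + 0.462) = 0.924 / 1.462 ≈ 0.632
SEM = 13.400 * √(1 − 0.632) = 13.400 * √0.368 ≈ 13.400 * 0.607 ≈ 8.129
Standard error of the difference = 8.129·√2 ≈ 11.496
z = |78 − 90| / 11.496 = 12 / 11.496 ≈ 1.044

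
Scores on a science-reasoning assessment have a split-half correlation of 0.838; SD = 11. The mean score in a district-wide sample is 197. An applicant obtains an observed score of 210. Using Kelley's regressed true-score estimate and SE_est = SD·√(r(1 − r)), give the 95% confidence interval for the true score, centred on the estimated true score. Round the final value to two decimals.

[202.74, 214.97]

r_full = 2·0.838 / (1 + 0.838) ≈ 0.912
T̂ = r·X + (1 − r)·M = 0.912*210 + 0.088*197 ≈ 191.491 + 17.363 ≈ 208.854
SE_est = SD * √(r(1 − r)) = 11.000 * √0.080 ≈ 11.000 * 0.283 ≈ 3.118
CI = 208.854 ± 1.96 * 3.118 → [202.742, 214.966]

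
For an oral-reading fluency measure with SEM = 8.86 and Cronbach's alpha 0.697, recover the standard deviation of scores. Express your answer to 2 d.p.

SD = SEM / √(1 − r) = 8.86 / √0.30300 ≈ 8.86 / 0.55045 ≈ 16.09579

16.10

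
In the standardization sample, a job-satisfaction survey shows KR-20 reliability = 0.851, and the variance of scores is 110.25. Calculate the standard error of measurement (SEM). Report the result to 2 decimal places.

σ = 110.25^(1/2) = 10.5000
SEM = 10.5000 * √(1 − 0.8510) = 10.5000 * √0.1490 ≃ 10.5000 * 0.3860 ≃ 4.0531

4.05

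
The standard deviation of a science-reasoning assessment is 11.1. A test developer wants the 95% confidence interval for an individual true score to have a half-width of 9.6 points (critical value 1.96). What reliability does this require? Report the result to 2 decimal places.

0.81

SEM needed = half-width / z = 9.6/1.96 ≃ 4.8980
r = 1 − (4.8980/11.1)² ≃ 1 − 0.1947 ≃ 0.8053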